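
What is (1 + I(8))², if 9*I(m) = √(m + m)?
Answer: 169/81 ≈ 2.0864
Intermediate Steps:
I(m) = √2*√m/9 (I(m) = √(m + m)/9 = √(2*m)/9 = (√2*√m)/9 = √2*√m/9)
(1 + I(8))² = (1 + √2*√8/9)² = (1 + √2*(2*√2)/9)² = (1 + 4/9)² = (13/9)² = 169/81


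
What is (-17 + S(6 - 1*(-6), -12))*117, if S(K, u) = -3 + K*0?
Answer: -2340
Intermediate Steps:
S(K, u) = -3 (S(K, u) = -3 + 0 = -3)
(-17 + S(6 - 1*(-6), -12))*117 = (-17 - 3)*117 = -20*117 = -2340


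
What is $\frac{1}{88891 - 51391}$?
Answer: $\frac{1}{37500} \approx 2.6667 \cdot 10^{-5}$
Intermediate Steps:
$\frac{1}{88891 - 51391} = \frac{1}{37500}$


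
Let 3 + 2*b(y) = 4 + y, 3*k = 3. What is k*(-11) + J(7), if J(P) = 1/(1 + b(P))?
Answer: -54/5 ≈ -10.800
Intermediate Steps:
k = 1 (k = (1/3)*3 = 1)
b(y) = 1/2 + y/2 (b(y) = -3/2 + (4 + y)/2 = -3/2 + (2 + y/2) = 1/2 + y/2)
J(P) = 1/(3/2 + P/2) (J(P) = 1/(1 + (1/2 + P/2)) = 1/(3/2 + P/2))
k*(-11) + J(7) = 1*(-11) + 2/(3 + 7) = -11 + 2/10 = -11 + 2*(1/10) = -11 + 1/5 = -54/5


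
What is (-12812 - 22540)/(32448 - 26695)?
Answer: -35352/5753 ≈ -6.1450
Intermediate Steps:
(-12812 - 22540)/(32448 - 26695) = -35352/5753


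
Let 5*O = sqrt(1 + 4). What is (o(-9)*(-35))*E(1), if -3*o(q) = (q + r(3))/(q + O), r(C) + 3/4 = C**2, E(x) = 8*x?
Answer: 1575/202 + 35*sqrt(5)/202 ≈ 8.1845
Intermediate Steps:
r(C) = -3/4 + C**2
O = sqrt(5)/5 (O = sqrt(1 + 4)/5 = sqrt(5)/5 ≈ 0.44721)
o(q) = -(33/4 + q)/(3*(q + sqrt(5)/5)) (o(q) = -(q + (-3/4 + 3**2))/(3*(q + sqrt(5)/5)) = -(q + (-3/4 + 9))/(3*(q + sqrt(5)/5)) = -(q + 33/4)/(3*(q + sqrt(5)/5)) = -(33/4 + q)/(3*(q + sqrt(5)/5)))
(o(-9)*(-35))*E(1) = ((5*(-33 - 4*(-9))/(12*(sqrt(5) + 5*(-9))))*(-35))*(8*1) = ((5*(-33 + 36)/(12*(sqrt(5) - 45)))*(-35))*8 = (((5/12)*3/(-45 + sqrt(5)))*(-35))*8 = ((5/(4*(-45 + sqrt(5))))*(-35))*8 = -175/(4*(-45 + sqrt(5)))*8 = -350/(-45 + sqrt(5))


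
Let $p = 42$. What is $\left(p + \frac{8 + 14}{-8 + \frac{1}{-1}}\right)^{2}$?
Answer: $\frac{126736}{81} \approx 1564.6$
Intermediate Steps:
$\left(p + \frac{8 + 14}{-8 + \frac{1}{-1}}\right)^{2} = \left(42 + \frac{8 + 14}{-8 + \frac{1}{-1}}\right)^{2} = \left(42 + \frac{22}{-8 - 1}\right)^{2} = \left(42 + \frac{22}{-9}\right)^{2} = \left(42 + 22 \left(- \frac{1}{9}\right)\right)^{2} = \left(42 - \frac{22}{9}\right)^{2} = \left(\frac{356}{9}\right)^{2} = \frac{126736}{81}$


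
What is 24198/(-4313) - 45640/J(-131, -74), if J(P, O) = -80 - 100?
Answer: 9624484/38817 ≈ 247.95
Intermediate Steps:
J(P, O) = -180
24198/(-4313) - 45640/J(-131, -74) = 24198/(-4313) - 45640/(-180) = 24198*(-1/4313) - 45640*(-1/180) = -24198/4313 + 2282/9 = 9624484/38817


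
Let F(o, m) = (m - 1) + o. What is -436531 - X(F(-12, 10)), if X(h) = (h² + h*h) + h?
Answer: -436546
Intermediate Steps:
F(o, m) = -1 + m + o (F(o, m) = (-1 + m) + o = -1 + m + o)
X(h) = h + 2*h² (X(h) = (h² + h²) + h = 2*h² + h = h + 2*h²)
-436531 - X(F(-12, 10)) = -436531 - (-1 + 10 - 12)*(1 + 2*(-1 + 10 - 12)) = -436531 - (-3)*(1 + 2*(-3)) = -436531 - (-3)*(1 - 6) = -436531 - (-3)*(-5) = -436531 - 1*15 = -436531 - 15 = -436546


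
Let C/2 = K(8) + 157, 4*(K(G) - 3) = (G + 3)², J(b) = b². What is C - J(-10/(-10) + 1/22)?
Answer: 183633/484 ≈ 379.41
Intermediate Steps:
K(G) = 3 + (3 + G)²/4 (K(G) = 3 + (G + 3)²/4 = 3 + (3 + G)²/4)
C = 761/2 (C = 2*((3 + (3 + 8)²/4) + 157) = 2*((3 + (¼)*11²) + 157) = 2*((3 + (¼)*121) + 157) = 2*((3 + 121/4) + 157) = 2*(133/4 + 157) = 2*(761/4) = 761/2 ≈ 380.50)
C - J(-10/(-10) + 1/22) = 761/2 - (-10/(-10) + 1/22)² = 761/2 - (-10*(-⅒) + 1*(1/22))² = 761/2 - (1 + 1/22)² = 761/2 - (23/22)² = 761/2 - 1*529/484 = 761/2 - 529/484 = 183633/484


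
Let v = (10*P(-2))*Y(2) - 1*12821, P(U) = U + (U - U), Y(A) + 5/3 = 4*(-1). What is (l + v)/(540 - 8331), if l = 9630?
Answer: 1319/3339 ≈ 0.39503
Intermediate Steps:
Y(A) = -17/3 (Y(A) = -5/3 + 4*(-1) = -5/3 - 4 = -17/3)
P(U) = U (P(U) = U + 0 = U)
v = -38123/3 (v = (10*(-2))*(-17/3) - 1*12821 = -20*(-17/3) - 12821 = 340/3 - 12821 = -38123/3 ≈ -12708.)
(l + v)/(540 - 8331) = (9630 - 38123/3)/(540 - 8331) = -9233/3/(-7791) = -9233/3*(-1/7791) = 1319/3339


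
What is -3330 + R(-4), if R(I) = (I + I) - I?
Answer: -3334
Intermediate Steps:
R(I) = I (R(I) = 2*I - I = I)
-3330 + R(-4) = -3330 - 4 = -3334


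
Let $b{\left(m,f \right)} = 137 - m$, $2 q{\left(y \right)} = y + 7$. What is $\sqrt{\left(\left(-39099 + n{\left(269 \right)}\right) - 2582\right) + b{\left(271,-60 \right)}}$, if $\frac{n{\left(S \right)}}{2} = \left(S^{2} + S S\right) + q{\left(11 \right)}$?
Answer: $\sqrt{247647} \approx 497.64$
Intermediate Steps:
$q{\left(y \right)} = \frac{7}{2} + \frac{y}{2}$ ($q{\left(y \right)} = \frac{y + 7}{2} = \frac{7 + y}{2} = \frac{7}{2} + \frac{y}{2}$)
$n{\left(S \right)} = 18 + 4 S^{2}$ ($n{\left(S \right)} = 2 \left(\left(S^{2} + S S\right) + \left(\frac{7}{2} + \frac{1}{2} \cdot 11\right)\right) = 2 \left(\left(S^{2} + S^{2}\right) + \left(\frac{7}{2} + \frac{11}{2}\right)\right) = 2 \left(2 S^{2} + 9\right) = 2 \left(9 + 2 S^{2}\right) = 18 + 4 S^{2}$)
$\sqrt{\left(\left(-39099 + n{\left(269 \right)}\right) - 2582\right) + b{\left(271,-60 \right)}} = \sqrt{\left(\left(-39099 + \left(18 + 4 \cdot 269^{2}\right)\right) - 2582\right) + \left(137 - 271\right)} = \sqrt{\left(\left(-39099 + \left(18 + 4 \cdot 72361\right)\right) - 2582\right) + \left(137 - 271\right)} = \sqrt{\left(\left(-39099 + \left(18 + 289444\right)\right) - 2582\right) - 134} = \sqrt{\left(\left(-39099 + 289462\right) - 2582\right) - 134} = \sqrt{\left(250363 - 2582\right) - 134} = \sqrt{247781 - 134} = \sqrt{247647}$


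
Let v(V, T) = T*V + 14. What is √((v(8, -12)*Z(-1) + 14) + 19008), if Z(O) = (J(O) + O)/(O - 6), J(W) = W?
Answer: √930930/7 ≈ 137.84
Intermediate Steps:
v(V, T) = 14 + T*V
Z(O) = 2*O/(-6 + O) (Z(O) = (O + O)/(O - 6) = (2*O)/(-6 + O) = 2*O/(-6 + O))
√((v(8, -12)*Z(-1) + 14) + 19008) = √(((14 - 12*8)*(2*(-1)/(-6 - 1)) + 14) + 19008) = √(((14 - 96)*(2*(-1)/(-7)) + 14) + 19008) = √((-164*(-1)*(-1)/7 + 14) + 19008) = √((-82*2/7 + 14) + 19008) = √((-164/7 + 14) + 19008) = √(-66/7 + 19008) = √(132990/7) = √930930/7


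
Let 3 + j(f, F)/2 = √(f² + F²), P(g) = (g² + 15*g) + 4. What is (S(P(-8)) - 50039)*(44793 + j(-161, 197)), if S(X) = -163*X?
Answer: -1861482081 - 83126*√64730 ≈ -1.8826e+9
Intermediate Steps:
P(g) = 4 + g² + 15*g
j(f, F) = -6 + 2*√(F² + f²) (j(f, F) = -6 + 2*√(f² + F²) = -6 + 2*√(F² + f²))
(S(P(-8)) - 50039)*(44793 + j(-161, 197)) = (-163*(4 + (-8)² + 15*(-8)) - 50039)*(44793 + (-6 + 2*√(197² + (-161)²))) = (-163*(4 + 64 - 120) - 50039)*(44793 + (-6 + 2*√(38809 + 25921))) = (-163*(-52) - 50039)*(44793 + (-6 + 2*√64730)) = (8476 - 50039)*(44787 + 2*√64730) = -41563*(44787 + 2*√64730) = -1861482081 - 83126*√64730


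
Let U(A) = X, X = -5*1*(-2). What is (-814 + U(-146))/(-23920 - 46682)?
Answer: 134/11767 ≈ 0.011388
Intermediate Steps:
X = 10 (X = -5*(-2) = 10)
U(A) = 10
(-814 + U(-146))/(-23920 - 46682) = (-814 + 10)/(-23920 - 46682) = -804/(-70602) = -804*(-1/70602) = 134/11767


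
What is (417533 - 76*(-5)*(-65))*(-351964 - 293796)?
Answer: -253675838080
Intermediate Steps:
(417533 - 76*(-5)*(-65))*(-351964 - 293796) = (417533 + 380*(-65))*(-645760) = (417533 - 24700)*(-645760) = 392833*(-645760) = -253675838080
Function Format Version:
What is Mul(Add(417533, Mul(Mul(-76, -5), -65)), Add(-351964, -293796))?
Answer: -253675838080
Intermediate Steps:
Mul(Add(417533, Mul(Mul(-76, -5), -65)), Add(-351964, -293796)) = Mul(Add(417533, Mul(380, -65)), -645760) = Mul(Add(417533, -24700), -645760) = Mul(392833, -645760) = -253675838080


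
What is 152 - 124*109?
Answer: -13364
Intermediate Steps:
152 - 124*109 = 152 - 13516 = -13364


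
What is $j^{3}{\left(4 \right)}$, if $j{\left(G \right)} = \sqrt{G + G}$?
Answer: $16 \sqrt{2} \approx 22.627$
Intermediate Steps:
$j{\left(G \right)} = \sqrt{2} \sqrt{G}$ ($j{\left(G \right)} = \sqrt{2 G} = \sqrt{2} \sqrt{G}$)
$j^{3}{\left(4 \right)} = \left(\sqrt{2} \sqrt{4}\right)^{3} = \left(\sqrt{2} \cdot 2\right)^{3} = \left(2 \sqrt{2}\right)^{3} = 16 \sqrt{2}$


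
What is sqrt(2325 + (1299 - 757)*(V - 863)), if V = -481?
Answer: I*sqrt(726123) ≈ 852.13*I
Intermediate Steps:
sqrt(2325 + (1299 - 757)*(V - 863)) = sqrt(2325 + (1299 - 757)*(-481 - 863)) = sqrt(2325 + 542*(-1344)) = sqrt(2325 - 728448) = sqrt(-726123) = I*sqrt(726123)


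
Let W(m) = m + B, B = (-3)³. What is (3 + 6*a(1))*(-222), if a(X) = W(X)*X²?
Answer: 33966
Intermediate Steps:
B = -27
W(m) = -27 + m (W(m) = m - 27 = -27 + m)
a(X) = X²*(-27 + X) (a(X) = (-27 + X)*X² = X²*(-27 + X))
(3 + 6*a(1))*(-222) = (3 + 6*(1²*(-27 + 1)))*(-222) = (3 + 6*(1*(-26)))*(-222) = (3 + 6*(-26))*(-222) = (3 - 156)*(-222) = -153*(-222) = 33966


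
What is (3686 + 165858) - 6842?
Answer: 162702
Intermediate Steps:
(3686 + 165858) - 6842 = 169544 - 6842 = 162702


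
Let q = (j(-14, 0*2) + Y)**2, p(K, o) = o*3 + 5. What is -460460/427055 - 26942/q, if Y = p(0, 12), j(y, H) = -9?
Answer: -1197722685/43730432 ≈ -27.389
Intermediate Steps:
p(K, o) = 5 + 3*o (p(K, o) = 3*o + 5 = 5 + 3*o)
Y = 41 (Y = 5 + 3*12 = 5 + 36 = 41)
q = 1024 (q = (-9 + 41)**2 = 32**2 = 1024)
-460460/427055 - 26942/q = -460460/427055 - 26942/1024 = -460460*1/427055 - 26942*1/1024 = -92092/85411 - 13471/512 = -1197722685/43730432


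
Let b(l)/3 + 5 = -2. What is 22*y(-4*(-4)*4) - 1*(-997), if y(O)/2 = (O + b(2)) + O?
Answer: 5705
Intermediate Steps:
b(l) = -21 (b(l) = -15 + 3*(-2) = -15 - 6 = -21)
y(O) = -42 + 4*O (y(O) = 2*((O - 21) + O) = 2*((-21 + O) + O) = 2*(-21 + 2*O) = -42 + 4*O)
22*y(-4*(-4)*4) - 1*(-997) = 22*(-42 + 4*(-4*(-4)*4)) - 1*(-997) = 22*(-42 + 4*(16*4)) + 997 = 22*(-42 + 4*64) + 997 = 22*(-42 + 256) + 997 = 22*214 + 997 = 4708 + 997 = 5705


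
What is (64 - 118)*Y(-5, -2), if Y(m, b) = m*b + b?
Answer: -432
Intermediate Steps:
Y(m, b) = b + b*m (Y(m, b) = b*m + b = b + b*m)
(64 - 118)*Y(-5, -2) = (64 - 118)*(-2*(1 - 5)) = -(-108)*(-4) = -54*8 = -432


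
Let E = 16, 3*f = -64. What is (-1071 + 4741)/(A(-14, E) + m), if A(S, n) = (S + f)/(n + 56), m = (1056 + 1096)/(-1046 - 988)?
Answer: -44788680/18901 ≈ -2369.6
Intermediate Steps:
f = -64/3 (f = (⅓)*(-64) = -64/3 ≈ -21.333)
m = -1076/1017 (m = 2152/(-2034) = 2152*(-1/2034) = -1076/1017 ≈ -1.0580)
A(S, n) = (-64/3 + S)/(56 + n) (A(S, n) = (S - 64/3)/(n + 56) = (-64/3 + S)/(56 + n))
(-1071 + 4741)/(A(-14, E) + m) = (-1071 + 4741)/((-64/3 - 14)/(56 + 16) - 1076/1017) = 3670/(-106/3/72 - 1076/1017) = 3670/((1/72)*(-106/3) - 1076/1017) = 3670/(-53/108 - 1076/1017) = 3670/(-18901/12204) = 3670*(-12204/18901) = -44788680/18901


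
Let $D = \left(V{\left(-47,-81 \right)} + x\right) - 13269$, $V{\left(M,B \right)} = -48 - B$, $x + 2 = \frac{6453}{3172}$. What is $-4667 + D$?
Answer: $- \frac{56788207}{3172} \approx -17903.0$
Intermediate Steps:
$x = \frac{109}{3172}$ ($x = -2 + \frac{6453}{3172} = \frac{109}{3172} \approx 0.034363$)
$D = - \frac{41984483}{3172}$ ($D = \left(\left(-48 - -81\right) + \frac{109}{3172}\right) - 13269 = \left(\left(-48 + 81\right) + \frac{109}{3172}\right) - 13269 = \left(33 + \frac{109}{3172}\right) - 13269 = \frac{104785}{3172} - 13269 = - \frac{41984483}{3172} \approx -13236.0$)
$-4667 + D = -4667 - \frac{41984483}{3172} = - \frac{56788207}{3172}$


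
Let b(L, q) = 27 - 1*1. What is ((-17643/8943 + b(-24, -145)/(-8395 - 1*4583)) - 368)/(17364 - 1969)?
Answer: -7156685474/297796400055 ≈ -0.024032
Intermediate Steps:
b(L, q) = 26 (b(L, q) = 27 - 1 = 26)
((-17643/8943 + b(-24, -145)/(-8395 - 1*4583)) - 368)/(17364 - 1969) = ((-17643/8943 + 26/(-8395 - 1*4583)) - 368)/(17364 - 1969) = ((-17643*1/8943 + 26/(-8395 - 4583)) - 368)/15395 = ((-5881/2981 + 26/(-12978)) - 368)*(1/15395) = ((-5881/2981 + 26*(-1/12978)) - 368)*(1/15395) = ((-5881/2981 - 13/6489) - 368)*(1/15395) = (-38200562/19343709 - 368)*(1/15395) = -7156685474/19343709*1/15395 = -7156685474/297796400055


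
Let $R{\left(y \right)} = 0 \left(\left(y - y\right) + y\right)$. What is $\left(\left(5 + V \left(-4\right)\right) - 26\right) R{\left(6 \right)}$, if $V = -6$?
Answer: $0$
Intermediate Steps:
$R{\left(y \right)} = 0$ ($R{\left(y \right)} = 0 \left(0 + y\right) = 0 y = 0$)
$\left(\left(5 + V \left(-4\right)\right) - 26\right) R{\left(6 \right)} = \left(\left(5 - -24\right) - 26\right) 0 = \left(\left(5 + 24\right) - 26\right) 0 = \left(29 - 26\right) 0 = 3 \cdot 0 = 0$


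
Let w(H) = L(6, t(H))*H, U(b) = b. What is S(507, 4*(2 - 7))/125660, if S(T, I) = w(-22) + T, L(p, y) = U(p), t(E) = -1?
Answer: 75/25132 ≈ 0.0029842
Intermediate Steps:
L(p, y) = p
w(H) = 6*H
S(T, I) = -132 + T (S(T, I) = 6*(-22) + T = -132 + T)
S(507, 4*(2 - 7))/125660 = (-132 + 507)/125660 = 375*(1/125660) = 75/25132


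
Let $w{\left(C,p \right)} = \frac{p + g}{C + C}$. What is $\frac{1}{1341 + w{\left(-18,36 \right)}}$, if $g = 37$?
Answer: $\frac{36}{48203} \approx 0.00074684$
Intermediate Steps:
$w{\left(C,p \right)} = \frac{37 + p}{2 C}$ ($w{\left(C,p \right)} = \frac{p + 37}{C + C} = \frac{37 + p}{2 C}$)
$\frac{1}{1341 + w{\left(-18,36 \right)}} = \frac{1}{1341 + \frac{37 + 36}{2 \left(-18\right)}} = \frac{1}{1341 + \frac{1}{2} \left(- \frac{1}{18}\right) 73} = \frac{1}{1341 - \frac{73}{36}} = \frac{1}{\frac{48203}{36}} = \frac{36}{48203}$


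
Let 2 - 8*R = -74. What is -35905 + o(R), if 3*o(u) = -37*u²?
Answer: -444217/12 ≈ -37018.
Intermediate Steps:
R = 19/2 (R = ¼ - ⅛*(-74) = ¼ + 37/4 = 19/2 ≈ 9.5000)
o(u) = -37*u²/3 (o(u) = (-37*u²)/3 = -37*u²/3)
-35905 + o(R) = -35905 - 37*(19/2)²/3 = -35905 - 37/3*361/4 = -35905 - 13357/12 = -444217/12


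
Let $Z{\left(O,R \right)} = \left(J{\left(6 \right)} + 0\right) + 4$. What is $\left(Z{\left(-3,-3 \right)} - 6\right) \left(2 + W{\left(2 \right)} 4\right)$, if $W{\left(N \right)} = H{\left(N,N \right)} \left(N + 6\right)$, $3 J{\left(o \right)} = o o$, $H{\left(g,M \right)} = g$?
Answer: $660$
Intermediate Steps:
$J{\left(o \right)} = \frac{o^{2}}{3}$ ($J{\left(o \right)} = \frac{o o}{3} = \frac{o^{2}}{3}$)
$Z{\left(O,R \right)} = 16$ ($Z{\left(O,R \right)} = \left(\frac{6^{2}}{3} + 0\right) + 4 = \left(\frac{1}{3} \cdot 36 + 0\right) + 4 = \left(12 + 0\right) + 4 = 12 + 4 = 16$)
$W{\left(N \right)} = N \left(6 + N\right)$ ($W{\left(N \right)} = N \left(N + 6\right) = N \left(6 + N\right)$)
$\left(Z{\left(-3,-3 \right)} - 6\right) \left(2 + W{\left(2 \right)} 4\right) = \left(16 - 6\right) \left(2 + 2 \left(6 + 2\right) 4\right) = 10 \left(2 + 2 \cdot 8 \cdot 4\right) = 10 \left(2 + 16 \cdot 4\right) = 10 \left(2 + 64\right) = 10 \cdot 66 = 660$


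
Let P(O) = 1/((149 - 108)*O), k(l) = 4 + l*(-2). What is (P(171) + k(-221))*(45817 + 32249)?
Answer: 27122791318/779 ≈ 3.4817e+7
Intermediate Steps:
k(l) = 4 - 2*l
P(O) = 1/(41*O)
(P(171) + k(-221))*(45817 + 32249) = ((1/41)/171 + (4 - 2*(-221)))*(45817 + 32249) = ((1/41)*(1/171) + (4 + 442))*78066 = (1/7011 + 446)*78066 = (3126907/7011)*78066 = 27122791318/779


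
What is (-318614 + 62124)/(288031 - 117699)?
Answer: -128245/85166 ≈ -1.5058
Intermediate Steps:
(-318614 + 62124)/(288031 - 117699) = -256490/170332 = -256490*1/170332 = -128245/85166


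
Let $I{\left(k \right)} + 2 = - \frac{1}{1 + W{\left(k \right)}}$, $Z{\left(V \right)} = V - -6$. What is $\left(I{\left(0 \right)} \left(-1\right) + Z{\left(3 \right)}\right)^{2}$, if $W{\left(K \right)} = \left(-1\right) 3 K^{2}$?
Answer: $144$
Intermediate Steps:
$W{\left(K \right)} = - 3 K^{2}$
$Z{\left(V \right)} = 6 + V$ ($Z{\left(V \right)} = V + 6 = 6 + V$)
$I{\left(k \right)} = -2 - \frac{1}{1 - 3 k^{2}}$
$\left(I{\left(0 \right)} \left(-1\right) + Z{\left(3 \right)}\right)^{2} = \left(\frac{3 \left(1 - 2 \cdot 0^{2}\right)}{-1 + 3 \cdot 0^{2}} \left(-1\right) + \left(6 + 3\right)\right)^{2} = \left(\frac{3 \left(1 - 0\right)}{-1 + 3 \cdot 0} \left(-1\right) + 9\right)^{2} = \left(\frac{3 \left(1 + 0\right)}{-1 + 0} \left(-1\right) + 9\right)^{2} = \left(3 \frac{1}{-1} \cdot 1 \left(-1\right) + 9\right)^{2} = \left(3 \left(-1\right) 1 \left(-1\right) + 9\right)^{2} = \left(\left(-3\right) \left(-1\right) + 9\right)^{2} = \left(3 + 9\right)^{2} = 12^{2} = 144$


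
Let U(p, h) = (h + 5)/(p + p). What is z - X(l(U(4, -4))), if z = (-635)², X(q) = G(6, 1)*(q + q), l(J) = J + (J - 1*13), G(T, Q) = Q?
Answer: 806501/2 ≈ 4.0325e+5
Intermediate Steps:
U(p, h) = (5 + h)/(2*p) (U(p, h) = (5 + h)/((2*p)) = (5 + h)*(1/(2*p)) = (5 + h)/(2*p))
l(J) = -13 + 2*J (l(J) = J + (J - 13) = J + (-13 + J) = -13 + 2*J)
X(q) = 2*q (X(q) = 1*(q + q) = 1*(2*q) = 2*q)
z = 403225
z - X(l(U(4, -4))) = 403225 - 2*(-13 + 2*((½)*(5 - 4)/4)) = 403225 - 2*(-13 + 2*((½)*(¼)*1)) = 403225 - 2*(-13 + 2*(⅛)) = 403225 - 2*(-13 + ¼) = 403225 - 2*(-51)/4 = 403225 - 1*(-51/2) = 403225 + 51/2 = 806501/2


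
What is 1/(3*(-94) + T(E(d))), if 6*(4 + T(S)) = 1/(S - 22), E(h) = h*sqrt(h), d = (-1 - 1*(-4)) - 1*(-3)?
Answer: -2759460/789243313 + 36*sqrt(6)/789243313 ≈ -0.0034962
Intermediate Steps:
d = 6 (d = (-1 + 4) + 3 = 3 + 3 = 6)
E(h) = h**(3/2)
T(S) = -4 + 1/(6*(-22 + S)) (T(S) = -4 + 1/(6*(S - 22)) = -4 + 1/(6*(-22 + S)))
1/(3*(-94) + T(E(d))) = 1/(3*(-94) + (529 - 144*sqrt(6))/(6*(-22 + 6**(3/2)))) = 1/(-282 + (529 - 144*sqrt(6))/(6*(-22 + 6*sqrt(6))))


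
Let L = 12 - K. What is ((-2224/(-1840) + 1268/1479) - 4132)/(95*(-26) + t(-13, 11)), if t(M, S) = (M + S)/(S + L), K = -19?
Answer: 4917078733/2940826345 ≈ 1.6720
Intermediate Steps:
L = 31 (L = 12 - 1*(-19) = 12 + 19 = 31)
t(M, S) = (M + S)/(31 + S) (t(M, S) = (M + S)/(S + 31) = (M + S)/(31 + S))
((-2224/(-1840) + 1268/1479) - 4132)/(95*(-26) + t(-13, 11)) = ((-2224/(-1840) + 1268/1479) - 4132)/(95*(-26) + (-13 + 11)/(31 + 11)) = ((-2224*(-1/1840) + 1268*(1/1479)) - 4132)/(-2470 - 2/42) = ((139/115 + 1268/1479) - 4132)/(-2470 + (1/42)*(-2)) = (351401/170085 - 4132)/(-2470 - 1/21) = -702439819/(170085*(-51871/21)) = -702439819/170085*(-21/51871) = 4917078733/2940826345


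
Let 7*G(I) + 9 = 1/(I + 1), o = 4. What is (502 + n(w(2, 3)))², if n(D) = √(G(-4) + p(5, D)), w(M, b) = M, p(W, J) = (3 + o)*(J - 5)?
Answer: (1506 + I*√201)²/9 ≈ 2.5198e+5 + 4744.7*I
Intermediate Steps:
G(I) = -9/7 + 1/(7*(1 + I)) (G(I) = -9/7 + 1/(7*(I + 1)) = -9/7 + 1/(7*(1 + I)))
p(W, J) = -35 + 7*J (p(W, J) = (3 + 4)*(J - 5) = 7*(-5 + J) = -35 + 7*J)
n(D) = √(-109/3 + 7*D) (n(D) = √((-8 - 9*(-4))/(7*(1 - 4)) + (-35 + 7*D)) = √((⅐)*(-8 + 36)/(-3) + (-35 + 7*D)) = √((⅐)*(-⅓)*28 + (-35 + 7*D)) = √(-4/3 + (-35 + 7*D)) = √(-109/3 + 7*D))
(502 + n(w(2, 3)))² = (502 + √(-327 + 63*2)/3)² = (502 + √(-327 + 126)/3)² = (502 + √(-201)/3)² = (502 + (I*√201)/3)² = (502 + I*√201/3)²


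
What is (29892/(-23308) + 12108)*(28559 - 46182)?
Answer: -1243229391189/5827 ≈ -2.1336e+8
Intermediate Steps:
(29892/(-23308) + 12108)*(28559 - 46182) = (29892*(-1/23308) + 12108)*(-17623) = (-7473/5827 + 12108)*(-17623) = (70545843/5827)*(-17623) = -1243229391189/5827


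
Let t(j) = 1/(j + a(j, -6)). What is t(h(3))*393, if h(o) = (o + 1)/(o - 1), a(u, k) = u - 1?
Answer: 131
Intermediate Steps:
a(u, k) = -1 + u
h(o) = (1 + o)/(-1 + o)
t(j) = 1/(-1 + 2*j) (t(j) = 1/(j + (-1 + j)) = 1/(-1 + 2*j))
t(h(3))*393 = 393/(-1 + 2*((1 + 3)/(-1 + 3))) = 393/(-1 + 2*(4/2)) = 393/(-1 + 2*((½)*4)) = 393/(-1 + 2*2) = 393/(-1 + 4) = 393/3 = (⅓)*393 = 131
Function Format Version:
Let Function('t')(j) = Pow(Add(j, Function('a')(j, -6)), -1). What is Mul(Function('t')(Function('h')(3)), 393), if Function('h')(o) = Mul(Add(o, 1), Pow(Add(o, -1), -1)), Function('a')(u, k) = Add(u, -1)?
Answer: 131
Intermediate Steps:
Function('a')(u, k) = Add(-1, u)
Function('h')(o) = Mul(Pow(Add(-1, o), -1), Add(1, o)) (Function('h')(o) = Mul(Add(1, o), Pow(Add(-1, o), -1)) = Mul(Pow(Add(-1, o), -1), Add(1, o)))
Function('t')(j) = Pow(Add(-1, Mul(2, j)), -1) (Function('t')(j) = Pow(Add(j, Add(-1, j)), -1) = Pow(Add(-1, Mul(2, j)), -1))
Mul(Function('t')(Function('h')(3)), 393) = Mul(Pow(Add(-1, Mul(2, Mul(Pow(Add(-1, 3), -1), Add(1, 3)))), -1), 393) = Mul(Pow(Add(-1, Mul(2, Mul(Pow(2, -1), 4))), -1), 393) = Mul(Pow(Add(-1, Mul(2, Mul(Rational(1, 2), 4))), -1), 393) = Mul(Pow(Add(-1, Mul(2, 2)), -1), 393) = Mul(Pow(Add(-1, 4), -1), 393) = Mul(Pow(3, -1), 393) = Mul(Rational(1, 3), 393) = 131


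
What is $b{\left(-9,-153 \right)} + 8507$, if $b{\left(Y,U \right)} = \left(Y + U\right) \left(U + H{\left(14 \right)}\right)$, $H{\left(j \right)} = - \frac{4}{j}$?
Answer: $\frac{233375}{7} \approx 33339.0$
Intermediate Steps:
$b{\left(Y,U \right)} = \left(- \frac{2}{7} + U\right) \left(U + Y\right)$ ($b{\left(Y,U \right)} = \left(Y + U\right) \left(U - \frac{4}{14}\right) = \left(U + Y\right) \left(U - \frac{2}{7}\right) = \left(U + Y\right) \left(- \frac{2}{7} + U\right) = \left(- \frac{2}{7} + U\right) \left(U + Y\right)$)
$b{\left(-9,-153 \right)} + 8507 = \left(\left(-153\right)^{2} - - \frac{306}{7} - - \frac{18}{7} - -1377\right) + 8507 = \left(23409 + \frac{306}{7} + \frac{18}{7} + 1377\right) + 8507 = \frac{173826}{7} + 8507 = \frac{233375}{7}$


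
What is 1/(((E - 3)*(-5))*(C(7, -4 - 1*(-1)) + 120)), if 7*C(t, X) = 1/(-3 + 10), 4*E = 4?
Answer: 49/58810 ≈ 0.00083319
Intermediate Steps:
E = 1 (E = (¼)*4 = 1)
C(t, X) = 1/49 (C(t, X) = 1/(7*(-3 + 10)) = (⅐)/7 = (⅐)*(⅐) = 1/49)
1/(((E - 3)*(-5))*(C(7, -4 - 1*(-1)) + 120)) = 1/(((1 - 3)*(-5))*(1/49 + 120)) = 1/(-2*(-5)*(5881/49)) = 1/(10*(5881/49)) = 1/(58810/49) = 49/58810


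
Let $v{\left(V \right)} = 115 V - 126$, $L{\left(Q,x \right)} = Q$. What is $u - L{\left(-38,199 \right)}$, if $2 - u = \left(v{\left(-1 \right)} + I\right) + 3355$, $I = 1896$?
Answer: $-4970$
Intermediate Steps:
$v{\left(V \right)} = -126 + 115 V$
$u = -5008$ ($u = 2 - \left(\left(\left(-126 + 115 \left(-1\right)\right) + 1896\right) + 3355\right) = 2 - \left(\left(\left(-126 - 115\right) + 1896\right) + 3355\right) = 2 - \left(\left(-241 + 1896\right) + 3355\right) = 2 - \left(1655 + 3355\right) = 2 - 5010 = -5008$)
$u - L{\left(-38,199 \right)} = -5008 - -38 = -5008 + 38 = -4970$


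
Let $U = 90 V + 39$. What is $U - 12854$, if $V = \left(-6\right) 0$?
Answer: $-12815$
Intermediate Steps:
$V = 0$
$U = 39$ ($U = 90 \cdot 0 + 39 = 0 + 39 = 39$)
$U - 12854 = 39 - 12854 = -12815$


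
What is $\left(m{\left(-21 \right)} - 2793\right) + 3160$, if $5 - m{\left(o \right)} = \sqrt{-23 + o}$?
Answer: $372 - 2 i \sqrt{11} \approx 372.0 - 6.6332 i$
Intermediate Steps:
$m{\left(o \right)} = 5 - \sqrt{-23 + o}$
$\left(m{\left(-21 \right)} - 2793\right) + 3160 = \left(\left(5 - \sqrt{-23 - 21}\right) - 2793\right) + 3160 = \left(\left(5 - \sqrt{-44}\right) - 2793\right) + 3160 = \left(\left(5 - 2 i \sqrt{11}\right) - 2793\right) + 3160 = \left(-2788 - 2 i \sqrt{11}\right) + 3160 = 372 - 2 i \sqrt{11}$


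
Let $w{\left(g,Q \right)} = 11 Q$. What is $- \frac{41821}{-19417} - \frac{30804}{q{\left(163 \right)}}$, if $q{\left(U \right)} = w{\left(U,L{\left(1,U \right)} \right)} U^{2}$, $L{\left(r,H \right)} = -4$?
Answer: $\frac{12372093956}{5674793003} \approx 2.1802$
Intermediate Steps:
$q{\left(U \right)} = - 44 U^{2}$ ($q{\left(U \right)} = 11 \left(-4\right) U^{2} = - 44 U^{2}$)
$- \frac{41821}{-19417} - \frac{30804}{q{\left(163 \right)}} = - \frac{41821}{-19417} - \frac{30804}{\left(-44\right) 163^{2}} = \left(-41821\right) \left(- \frac{1}{19417}\right) - \frac{30804}{\left(-44\right) 26569} = \frac{41821}{19417} - \frac{30804}{-1169036} = \frac{41821}{19417} - - \frac{7701}{292259} = \frac{41821}{19417} + \frac{7701}{292259} = \frac{12372093956}{5674793003}$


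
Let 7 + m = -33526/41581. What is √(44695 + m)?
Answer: √77263244577362/41581 ≈ 211.39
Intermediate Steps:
m = -324593/41581 (m = -7 - 33526/41581 = -324593/41581 ≈ -7.8063)
√(44695 + m) = √(44695 - 324593/41581) = √(1858138202/41581) = √77263244577362/41581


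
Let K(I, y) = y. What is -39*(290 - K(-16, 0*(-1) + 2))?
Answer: -11232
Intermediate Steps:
-39*(290 - K(-16, 0*(-1) + 2)) = -39*(290 - (0*(-1) + 2)) = -39*(290 - (0 + 2)) = -39*(290 - 1*2) = -39*(290 - 2) = -39*288 = -11232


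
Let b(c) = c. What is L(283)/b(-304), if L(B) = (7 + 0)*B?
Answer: -1981/304 ≈ -6.5164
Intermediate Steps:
L(B) = 7*B
L(283)/b(-304) = (7*283)/(-304) = 1981*(-1/304) = -1981/304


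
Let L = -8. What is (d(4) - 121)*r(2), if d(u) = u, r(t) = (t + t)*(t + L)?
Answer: 2808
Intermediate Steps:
r(t) = 2*t*(-8 + t) (r(t) = (t + t)*(t - 8) = (2*t)*(-8 + t) = 2*t*(-8 + t))
(d(4) - 121)*r(2) = (4 - 121)*(2*2*(-8 + 2)) = -234*2*(-6) = -117*(-24) = 2808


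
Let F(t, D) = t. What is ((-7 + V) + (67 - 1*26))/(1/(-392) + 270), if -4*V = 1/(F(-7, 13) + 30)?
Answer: 306446/2434297 ≈ 0.12589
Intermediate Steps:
V = -1/92 (V = -1/(4*(-7 + 30)) = -¼/23 = -¼*1/23 = -1/92 ≈ -0.010870)
((-7 + V) + (67 - 1*26))/(1/(-392) + 270) = ((-7 - 1/92) + (67 - 1*26))/(1/(-392) + 270) = (-645/92 + (67 - 26))/(-1/392 + 270) = (-645/92 + 41)/(105839/392) = (3127/92)*(392/105839) = 306446/2434297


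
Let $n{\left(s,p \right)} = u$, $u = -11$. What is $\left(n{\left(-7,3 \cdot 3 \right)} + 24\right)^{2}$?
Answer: $169$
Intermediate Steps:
$n{\left(s,p \right)} = -11$
$\left(n{\left(-7,3 \cdot 3 \right)} + 24\right)^{2} = \left(-11 + 24\right)^{2} = 13^{2} = 169$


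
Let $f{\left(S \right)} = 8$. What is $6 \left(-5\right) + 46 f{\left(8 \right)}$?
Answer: $338$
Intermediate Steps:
$6 \left(-5\right) + 46 f{\left(8 \right)} = 6 \left(-5\right) + 46 \cdot 8 = -30 + 368 = 338$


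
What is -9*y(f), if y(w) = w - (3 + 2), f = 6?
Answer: -9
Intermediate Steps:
y(w) = -5 + w (y(w) = w - 1*5 = w - 5 = -5 + w)
-9*y(f) = -9*(-5 + 6) = -9*1 = -9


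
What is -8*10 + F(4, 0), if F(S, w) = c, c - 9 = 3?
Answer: -68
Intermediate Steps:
c = 12 (c = 9 + 3 = 12)
F(S, w) = 12
-8*10 + F(4, 0) = -8*10 + 12 = -80 + 12 = -68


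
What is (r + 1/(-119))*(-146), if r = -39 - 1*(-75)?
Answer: -625318/119 ≈ -5254.8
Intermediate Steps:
r = 36 (r = -39 + 75 = 36)
(r + 1/(-119))*(-146) = (36 + 1/(-119))*(-146) = (36 - 1/119)*(-146) = (4283/119)*(-146) = -625318/119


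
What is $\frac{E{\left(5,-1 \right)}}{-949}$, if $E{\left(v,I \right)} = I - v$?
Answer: $\frac{6}{949} \approx 0.0063224$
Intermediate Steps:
$\frac{E{\left(5,-1 \right)}}{-949} = \frac{-1 - 5}{-949} = - \frac{-1 - 5}{949} = \left(- \frac{1}{949}\right) \left(-6\right) = \frac{6}{949}$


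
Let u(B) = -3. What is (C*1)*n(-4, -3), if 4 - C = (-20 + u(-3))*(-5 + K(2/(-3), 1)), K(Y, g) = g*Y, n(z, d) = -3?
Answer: 379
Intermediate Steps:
K(Y, g) = Y*g
C = -379/3 (C = 4 - (-20 - 3)*(-5 + (2/(-3))*1) = 4 - (-23)*(-5 + (2*(-⅓))*1) = 4 - (-23)*(-5 - ⅔*1) = 4 - (-23)*(-5 - ⅔) = 4 - (-23)*(-17)/3 = 4 - 1*391/3 = 4 - 391/3 = -379/3 ≈ -126.33)
(C*1)*n(-4, -3) = -379/3*1*(-3) = -379/3*(-3) = 379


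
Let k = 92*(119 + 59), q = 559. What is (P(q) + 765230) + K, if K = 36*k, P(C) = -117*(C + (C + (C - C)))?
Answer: 1223960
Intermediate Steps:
k = 16376 (k = 92*178 = 16376)
P(C) = -234*C (P(C) = -117*(C + (C + 0)) = -117*(C + C) = -234*C)
K = 589536 (K = 36*16376 = 589536)
(P(q) + 765230) + K = (-234*559 + 765230) + 589536 = (-130806 + 765230) + 589536 = 634424 + 589536 = 1223960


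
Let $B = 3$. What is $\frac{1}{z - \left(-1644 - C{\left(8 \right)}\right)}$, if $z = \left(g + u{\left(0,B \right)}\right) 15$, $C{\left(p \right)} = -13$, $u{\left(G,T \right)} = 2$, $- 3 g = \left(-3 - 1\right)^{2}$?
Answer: $\frac{1}{1581} \approx 0.00063251$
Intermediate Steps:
$g = - \frac{16}{3}$ ($g = - \frac{\left(-3 - 1\right)^{2}}{3} = - \frac{\left(-4\right)^{2}}{3} = \left(- \frac{1}{3}\right) 16 = - \frac{16}{3} \approx -5.3333$)
$z = -50$ ($z = \left(- \frac{16}{3} + 2\right) 15 = \left(- \frac{10}{3}\right) 15 = -50$)
$\frac{1}{z - \left(-1644 - C{\left(8 \right)}\right)} = \frac{1}{-50 + \left(\left(-13 + 2732\right) - 1088\right)} = \frac{1}{-50 + \left(2719 - 1088\right)} = \frac{1}{-50 + 1631} = \frac{1}{1581}$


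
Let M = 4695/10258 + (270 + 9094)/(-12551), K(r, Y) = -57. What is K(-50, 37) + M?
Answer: -7375773973/128748158 ≈ -57.288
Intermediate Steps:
M = -37128967/128748158 (M = 4695*(1/10258) + 9364*(-1/12551) = 4695/10258 - 9364/12551 = -37128967/128748158 ≈ -0.28838)
K(-50, 37) + M = -57 - 37128967/128748158 = -7375773973/128748158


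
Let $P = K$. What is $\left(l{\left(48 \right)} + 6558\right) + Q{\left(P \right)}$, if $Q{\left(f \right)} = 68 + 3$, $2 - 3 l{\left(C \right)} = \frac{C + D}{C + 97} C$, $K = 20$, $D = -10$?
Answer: $\frac{2882081}{435} \approx 6625.5$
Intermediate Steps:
$P = 20$
$l{\left(C \right)} = \frac{2}{3} - \frac{C \left(-10 + C\right)}{3 \left(97 + C\right)}$ ($l{\left(C \right)} = \frac{2}{3} - \frac{\frac{C - 10}{C + 97} C}{3} = \frac{2}{3} - \frac{\frac{-10 + C}{97 + C} C}{3} = \frac{2}{3} - \frac{C \frac{1}{97 + C} \left(-10 + C\right)}{3} = \frac{2}{3} - \frac{C \left(-10 + C\right)}{3 \left(97 + C\right)}$)
$Q{\left(f \right)} = 71$
$\left(l{\left(48 \right)} + 6558\right) + Q{\left(P \right)} = \left(\frac{194 - 48^{2} + 12 \cdot 48}{3 \left(97 + 48\right)} + 6558\right) + 71 = \left(\frac{194 - 2304 + 576}{3 \cdot 145} + 6558\right) + 71 = \left(\frac{1}{3} \cdot \frac{1}{145} \left(194 - 2304 + 576\right) + 6558\right) + 71 = \left(\frac{1}{3} \cdot \frac{1}{145} \left(-1534\right) + 6558\right) + 71 = \left(- \frac{1534}{435} + 6558\right) + 71 = \frac{2851196}{435} + 71 = \frac{2882081}{435}$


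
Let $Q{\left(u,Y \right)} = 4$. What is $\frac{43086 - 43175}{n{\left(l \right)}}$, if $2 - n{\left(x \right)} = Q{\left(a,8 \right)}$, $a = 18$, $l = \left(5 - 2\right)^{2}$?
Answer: $\frac{89}{2} \approx 44.5$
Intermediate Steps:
$l = 9$ ($l = 3^{2} = 9$)
$n{\left(x \right)} = -2$ ($n{\left(x \right)} = 2 - 4 = -2$)
$\frac{43086 - 43175}{n{\left(l \right)}} = \frac{43086 - 43175}{-2} = \left(43086 - 43175\right) \left(- \frac{1}{2}\right) = \left(-89\right) \left(- \frac{1}{2}\right) = \frac{89}{2}$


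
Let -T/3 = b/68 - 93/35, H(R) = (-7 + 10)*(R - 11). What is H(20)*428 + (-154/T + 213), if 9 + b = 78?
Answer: 137648543/11727 ≈ 11738.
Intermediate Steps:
b = 69 (b = -9 + 78 = 69)
H(R) = -33 + 3*R (H(R) = 3*(-11 + R) = -33 + 3*R)
T = 11727/2380 (T = -3*(69/68 - 93/35) = -3*(-3909/2380) = 11727/2380 ≈ 4.9273)
H(20)*428 + (-154/T + 213) = (-33 + 3*20)*428 + (-154/11727/2380 + 213) = (-33 + 60)*428 + (-154*2380/11727 + 213) = 27*428 + (-366520/11727 + 213) = 11556 + 2131331/11727 = 137648543/11727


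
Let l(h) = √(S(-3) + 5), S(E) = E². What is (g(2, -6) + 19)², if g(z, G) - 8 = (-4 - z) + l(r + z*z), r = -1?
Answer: (21 + √14)² ≈ 612.15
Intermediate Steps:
l(h) = √14 (l(h) = √((-3)² + 5) = √(9 + 5) = √14)
g(z, G) = 4 + √14 - z (g(z, G) = 8 + ((-4 - z) + √14) = 8 + (-4 + √14 - z) = 4 + √14 - z)
(g(2, -6) + 19)² = ((4 + √14 - 1*2) + 19)² = ((4 + √14 - 2) + 19)² = ((2 + √14) + 19)² = (21 + √14)²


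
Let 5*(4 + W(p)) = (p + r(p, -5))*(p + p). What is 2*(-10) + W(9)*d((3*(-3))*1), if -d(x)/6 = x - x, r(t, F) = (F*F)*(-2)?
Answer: -20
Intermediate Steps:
r(t, F) = -2*F² (r(t, F) = F²*(-2) = -2*F²)
d(x) = 0 (d(x) = -6*(x - x) = -6*0 = 0)
W(p) = -4 + 2*p*(-50 + p)/5 (W(p) = -4 + ((p - 2*(-5)²)*(p + p))/5 = -4 + ((p - 2*25)*(2*p))/5 = -4 + ((p - 50)*(2*p))/5 = -4 + ((-50 + p)*(2*p))/5 = -4 + (2*p*(-50 + p))/5 = -4 + 2*p*(-50 + p)/5)
2*(-10) + W(9)*d((3*(-3))*1) = 2*(-10) + (-4 - 20*9 + (⅖)*9²)*0 = -20 + (-4 - 180 + (⅖)*81)*0 = -20 + (-4 - 180 + 162/5)*0 = -20 - 758/5*0 = -20 + 0 = -20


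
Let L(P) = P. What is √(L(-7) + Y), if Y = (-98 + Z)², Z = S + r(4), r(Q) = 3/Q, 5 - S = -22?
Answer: 3*√8761/4 ≈ 70.200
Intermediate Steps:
S = 27 (S = 5 - 1*(-22) = 5 + 22 = 27)
Z = 111/4 (Z = 27 + 3/4 = 27 + 3*(¼) = 27 + ¾ = 111/4 ≈ 27.750)
Y = 78961/16 (Y = (-98 + 111/4)² = (-281/4)² = 78961/16 ≈ 4935.1)
√(L(-7) + Y) = √(-7 + 78961/16) = √(78849/16) = 3*√8761/4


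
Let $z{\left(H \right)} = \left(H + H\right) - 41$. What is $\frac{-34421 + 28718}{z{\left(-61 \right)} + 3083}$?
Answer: $- \frac{5703}{2920} \approx -1.9531$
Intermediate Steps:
$z{\left(H \right)} = -41 + 2 H$ ($z{\left(H \right)} = 2 H - 41 = -41 + 2 H$)
$\frac{-34421 + 28718}{z{\left(-61 \right)} + 3083} = \frac{-34421 + 28718}{\left(-41 + 2 \left(-61\right)\right) + 3083} = - \frac{5703}{\left(-41 - 122\right) + 3083} = - \frac{5703}{-163 + 3083} = - \frac{5703}{2920}$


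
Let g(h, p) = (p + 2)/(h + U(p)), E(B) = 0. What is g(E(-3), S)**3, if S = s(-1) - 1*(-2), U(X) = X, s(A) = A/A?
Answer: 125/27 ≈ 4.6296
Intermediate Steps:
s(A) = 1
S = 3 (S = 1 - 1*(-2) = 1 + 2 = 3)
g(h, p) = (2 + p)/(h + p) (g(h, p) = (p + 2)/(h + p) = (2 + p)/(h + p))
g(E(-3), S)**3 = ((2 + 3)/(0 + 3))**3 = (5/3)**3 = 125/27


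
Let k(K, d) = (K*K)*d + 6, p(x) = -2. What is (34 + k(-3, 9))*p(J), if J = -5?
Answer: -242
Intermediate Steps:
k(K, d) = 6 + d*K² (k(K, d) = K²*d + 6 = d*K² + 6 = 6 + d*K²)
(34 + k(-3, 9))*p(J) = (34 + (6 + 9*(-3)²))*(-2) = (34 + (6 + 9*9))*(-2) = (34 + (6 + 81))*(-2) = (34 + 87)*(-2) = 121*(-2) = -242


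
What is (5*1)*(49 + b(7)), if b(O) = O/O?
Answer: 250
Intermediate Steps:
b(O) = 1
(5*1)*(49 + b(7)) = (5*1)*(49 + 1) = 5*50 = 250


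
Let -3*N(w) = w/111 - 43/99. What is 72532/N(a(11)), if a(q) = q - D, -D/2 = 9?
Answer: 398527074/317 ≈ 1.2572e+6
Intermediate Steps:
D = -18 (D = -2*9 = -18)
a(q) = 18 + q (a(q) = q - 1*(-18) = q + 18 = 18 + q)
N(w) = 43/297 - w/333 (N(w) = -(w/111 - 43/99)/3 = -(-43/99 + w/111)/3 = 43/297 - w/333)
72532/N(a(11)) = 72532/(43/297 - (18 + 11)/333) = 72532/(43/297 - 1/333*29) = 72532/(43/297 - 29/333) = 72532/(634/10989) = 72532*(10989/634) = 398527074/317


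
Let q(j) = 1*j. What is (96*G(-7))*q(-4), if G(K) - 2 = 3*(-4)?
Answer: 3840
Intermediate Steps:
q(j) = j
G(K) = -10 (G(K) = 2 + 3*(-4) = 2 - 12 = -10)
(96*G(-7))*q(-4) = (96*(-10))*(-4) = -960*(-4) = 3840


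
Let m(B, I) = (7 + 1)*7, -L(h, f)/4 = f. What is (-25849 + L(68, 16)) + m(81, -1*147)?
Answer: -25857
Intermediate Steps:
L(h, f) = -4*f
m(B, I) = 56 (m(B, I) = 8*7 = 56)
(-25849 + L(68, 16)) + m(81, -1*147) = (-25849 - 4*16) + 56 = (-25849 - 64) + 56 = -25913 + 56 = -25857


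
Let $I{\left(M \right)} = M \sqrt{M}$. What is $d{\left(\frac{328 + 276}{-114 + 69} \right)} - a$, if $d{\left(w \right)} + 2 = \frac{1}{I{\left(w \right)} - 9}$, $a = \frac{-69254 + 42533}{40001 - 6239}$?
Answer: $\frac{- 16430008 \sqrt{755} + 90222525 i}{11254 \left(- 6075 i + 1208 \sqrt{755}\right)} \approx -1.2121 + 0.019677 i$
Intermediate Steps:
$I{\left(M \right)} = M^{\frac{3}{2}}$
$a = - \frac{8907}{11254}$ ($a = - \frac{26721}{33762} = \left(-26721\right) \frac{1}{33762} = - \frac{8907}{11254} \approx -0.79145$)
$d{\left(w \right)} = -2 + \frac{1}{-9 + w^{\frac{3}{2}}}$ ($d{\left(w \right)} = -2 + \frac{1}{w^{\frac{3}{2}} - 9} = -2 + \frac{1}{-9 + w^{\frac{3}{2}}}$)
$d{\left(\frac{328 + 276}{-114 + 69} \right)} - a = \frac{19 - 2 \left(\frac{328 + 276}{-114 + 69}\right)^{\frac{3}{2}}}{-9 + \left(\frac{328 + 276}{-114 + 69}\right)^{\frac{3}{2}}} - - \frac{8907}{11254} = \frac{19 - 2 \left(\frac{604}{-45}\right)^{\frac{3}{2}}}{-9 + \left(\frac{604}{-45}\right)^{\frac{3}{2}}} + \frac{8907}{11254} = \frac{19 - 2 \left(604 \left(- \frac{1}{45}\right)\right)^{\frac{3}{2}}}{-9 + \left(604 \left(- \frac{1}{45}\right)\right)^{\frac{3}{2}}} + \frac{8907}{11254} = \frac{19 - 2 \left(- \frac{604}{45}\right)^{\frac{3}{2}}}{-9 + \left(- \frac{604}{45}\right)^{\frac{3}{2}}} + \frac{8907}{11254} = \frac{19 - 2 \left(- \frac{1208 i \sqrt{755}}{675}\right)}{-9 - \frac{1208 i \sqrt{755}}{675}} + \frac{8907}{11254} = \frac{19 + \frac{2416 i \sqrt{755}}{675}}{-9 - \frac{1208 i \sqrt{755}}{675}} + \frac{8907}{11254} = \frac{8907}{11254} + \frac{19 + \frac{2416 i \sqrt{755}}{675}}{-9 - \frac{1208 i \sqrt{755}}{675}}$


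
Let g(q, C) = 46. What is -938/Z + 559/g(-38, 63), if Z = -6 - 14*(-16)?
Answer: 39357/5014 ≈ 7.8494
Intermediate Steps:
Z = 218 (Z = -6 + 224 = 218)
-938/Z + 559/g(-38, 63) = -938/218 + 559/46 = -938*1/218 + 559*(1/46) = -469/109 + 559/46 = 39357/5014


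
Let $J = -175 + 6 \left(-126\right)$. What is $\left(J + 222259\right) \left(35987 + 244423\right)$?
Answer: $62062584480$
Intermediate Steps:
$J = -931$ ($J = -175 - 756 = -931$)
$\left(J + 222259\right) \left(35987 + 244423\right) = \left(-931 + 222259\right) \left(35987 + 244423\right) = 221328 \cdot 280410 = 62062584480$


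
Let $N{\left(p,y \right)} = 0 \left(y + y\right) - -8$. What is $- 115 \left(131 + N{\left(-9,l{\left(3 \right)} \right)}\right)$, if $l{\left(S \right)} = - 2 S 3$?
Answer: $-15985$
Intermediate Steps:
$l{\left(S \right)} = - 6 S$
$N{\left(p,y \right)} = 8$ ($N{\left(p,y \right)} = 0 \cdot 2 y + 8 = 0 + 8 = 8$)
$- 115 \left(131 + N{\left(-9,l{\left(3 \right)} \right)}\right) = - 115 \left(131 + 8\right) = \left(-115\right) 139 = -15985$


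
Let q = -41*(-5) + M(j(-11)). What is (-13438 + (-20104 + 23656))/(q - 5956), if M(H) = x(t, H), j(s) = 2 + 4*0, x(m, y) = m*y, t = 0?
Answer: 9886/5751 ≈ 1.7190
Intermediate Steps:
j(s) = 2 (j(s) = 2 + 0 = 2)
M(H) = 0 (M(H) = 0*H = 0)
q = 205 (q = -41*(-5) + 0 = 205 + 0 = 205)
(-13438 + (-20104 + 23656))/(q - 5956) = (-13438 + (-20104 + 23656))/(205 - 5956) = (-13438 + 3552)/(-5751) = -9886*(-1/5751) = 9886/5751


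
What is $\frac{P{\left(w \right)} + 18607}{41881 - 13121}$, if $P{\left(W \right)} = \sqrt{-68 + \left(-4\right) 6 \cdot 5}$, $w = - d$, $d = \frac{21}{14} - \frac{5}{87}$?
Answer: $\frac{18607}{28760} + \frac{i \sqrt{47}}{14380} \approx 0.64697 + 0.00047675 i$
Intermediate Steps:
$d = \frac{251}{174}$ ($d = 21 \cdot \frac{1}{14} - \frac{5}{87} = \frac{3}{2} - \frac{5}{87} = \frac{251}{174} \approx 1.4425$)
$w = - \frac{251}{174}$ ($w = \left(-1\right) \frac{251}{174} = - \frac{251}{174} \approx -1.4425$)
$P{\left(W \right)} = 2 i \sqrt{47}$ ($P{\left(W \right)} = \sqrt{-68 - 120} = \sqrt{-188} = 2 i \sqrt{47}$)
$\frac{P{\left(w \right)} + 18607}{41881 - 13121} = \frac{2 i \sqrt{47} + 18607}{41881 - 13121} = \frac{18607 + 2 i \sqrt{47}}{28760} = \left(18607 + 2 i \sqrt{47}\right) \frac{1}{28760} = \frac{18607}{28760} + \frac{i \sqrt{47}}{14380}$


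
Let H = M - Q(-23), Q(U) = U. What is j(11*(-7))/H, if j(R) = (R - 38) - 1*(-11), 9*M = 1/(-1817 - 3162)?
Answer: -1165086/257663 ≈ -4.5217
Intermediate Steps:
M = -1/44811 (M = 1/(9*(-1817 - 3162)) = (⅑)/(-4979) = (⅑)*(-1/4979) = -1/44811 ≈ -2.2316e-5)
j(R) = -27 + R (j(R) = (-38 + R) + 11 = -27 + R)
H = 1030652/44811 (H = -1/44811 - 1*(-23) = -1/44811 + 23 = 1030652/44811 ≈ 23.000)
j(11*(-7))/H = (-27 + 11*(-7))/(1030652/44811) = (-27 - 77)*(44811/1030652) = -104*44811/1030652 = -1165086/257663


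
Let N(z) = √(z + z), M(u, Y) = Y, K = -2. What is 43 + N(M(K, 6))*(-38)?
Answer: 43 - 76*√3 ≈ -88.636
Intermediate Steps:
N(z) = √2*√z (N(z) = √(2*z) = √2*√z)
43 + N(M(K, 6))*(-38) = 43 + (√2*√6)*(-38) = 43 + (2*√3)*(-38) = 43 - 76*√3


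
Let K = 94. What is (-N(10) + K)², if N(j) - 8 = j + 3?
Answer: 5329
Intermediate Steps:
N(j) = 11 + j (N(j) = 8 + (j + 3) = 8 + (3 + j) = 11 + j)
(-N(10) + K)² = (-(11 + 10) + 94)² = (-1*21 + 94)² = (-21 + 94)² = 73² = 5329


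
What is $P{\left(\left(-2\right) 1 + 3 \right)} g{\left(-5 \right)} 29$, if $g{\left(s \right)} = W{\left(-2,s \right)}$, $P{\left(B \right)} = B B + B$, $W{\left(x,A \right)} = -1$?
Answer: $-58$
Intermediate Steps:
$P{\left(B \right)} = B + B^{2}$ ($P{\left(B \right)} = B^{2} + B = B + B^{2}$)
$g{\left(s \right)} = -1$
$P{\left(\left(-2\right) 1 + 3 \right)} g{\left(-5 \right)} 29 = \left(\left(-2\right) 1 + 3\right) \left(1 + \left(\left(-2\right) 1 + 3\right)\right) \left(-1\right) 29 = \left(-2 + 3\right) \left(1 + \left(-2 + 3\right)\right) \left(-1\right) 29 = 1 \left(1 + 1\right) \left(-1\right) 29 = 1 \cdot 2 \left(-1\right) 29 = 2 \left(-1\right) 29 = \left(-2\right) 29 = -58$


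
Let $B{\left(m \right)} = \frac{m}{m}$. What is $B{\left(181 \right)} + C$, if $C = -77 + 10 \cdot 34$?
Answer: $264$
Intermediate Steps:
$B{\left(m \right)} = 1$
$C = 263$ ($C = -77 + 340 = 263$)
$B{\left(181 \right)} + C = 1 + 263 = 264$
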